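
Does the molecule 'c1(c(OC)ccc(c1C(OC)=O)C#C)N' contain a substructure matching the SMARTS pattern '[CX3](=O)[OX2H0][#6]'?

The pattern [CX3](=O)[OX2H0][#6] describes a carbonyl carbon bonded to an oxygen that is itself bonded to carbon (no H on that O) — an ester.
The molecule carries a methyl-ester group (-C(=O)OCH3), whose atoms satisfy every constraint of the query, so the pattern matches.

Yes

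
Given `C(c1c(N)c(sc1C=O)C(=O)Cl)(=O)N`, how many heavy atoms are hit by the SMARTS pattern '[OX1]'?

3

The query [OX1] means: aliphatic oxygen with one total connection — typically a carbonyl =O or an oxide.
Check the 14 heavy atoms by environment: 1× s (aromatic, X2) → no; 4× c (aromatic, X3) → no; 3× C (X3) → no; 3× O (X1) → match; 2× N (X3) → no; 1× Cl (X1) → no.
That gives 3 matching atoms.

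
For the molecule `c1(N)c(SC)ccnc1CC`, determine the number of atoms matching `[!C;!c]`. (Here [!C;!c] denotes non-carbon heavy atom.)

3

Check the 11 heavy atoms by environment: 1× n (aromatic) → match; 5× c (aromatic) → no; 3× C → no; 1× N → match; 1× S → match.
Summing the matching environments: 1 + 1 + 1 = 3 matching atoms.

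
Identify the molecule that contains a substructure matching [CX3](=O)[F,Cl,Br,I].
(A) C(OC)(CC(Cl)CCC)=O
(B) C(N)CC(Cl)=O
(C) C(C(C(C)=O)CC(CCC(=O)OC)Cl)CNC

B

[CX3](=O)[F,Cl,Br,I] describes a carbonyl carbon bonded to a halogen (an acyl halide).
(A) has a chloro substituent but the Cl is not on a carbonyl carbon.
(B) contains an acyl chloride (-C(=O)Cl), which satisfies every atom and bond constraint.
(C) has a chloro substituent but the Cl is not on a carbonyl carbon.
So the answer is (B).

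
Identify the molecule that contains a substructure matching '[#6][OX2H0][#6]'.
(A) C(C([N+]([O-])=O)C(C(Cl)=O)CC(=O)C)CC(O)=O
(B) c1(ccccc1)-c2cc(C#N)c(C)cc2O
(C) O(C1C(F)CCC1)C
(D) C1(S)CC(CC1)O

C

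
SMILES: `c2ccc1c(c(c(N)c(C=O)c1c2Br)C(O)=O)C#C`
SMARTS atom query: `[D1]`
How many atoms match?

6

Check the 19 heavy atoms by environment: 7× c (aromatic, D3) → no; 3× c (aromatic, D2) → no; 2× C (D2) → no; 3× O (D1) → match; 1× N (D1) → match; 1× C (D1) → match; 1× Br (D1) → match; 1× C (D3) → no.
Summing the matching environments: 3 + 1 + 1 + 1 = 6 matching atoms.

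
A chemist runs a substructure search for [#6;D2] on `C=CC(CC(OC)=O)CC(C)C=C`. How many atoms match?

4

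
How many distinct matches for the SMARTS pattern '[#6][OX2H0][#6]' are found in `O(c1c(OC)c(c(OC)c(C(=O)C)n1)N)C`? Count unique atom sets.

3

[#6][OX2H0][#6] is the SMARTS for an ether: an aliphatic oxygen bridging two carbons with no H on the oxygen.
The molecule carries 3 separate instances of a methoxy ether (-OCH3) meeting every constraint; each maps to a distinct set of atoms, giving 3 matches.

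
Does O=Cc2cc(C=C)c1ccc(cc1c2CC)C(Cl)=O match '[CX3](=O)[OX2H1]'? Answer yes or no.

The pattern [CX3](=O)[OX2H1] describes an sp2 carbon double-bonded to O and single-bonded to an -OH oxygen — a carboxylic acid.
The closest candidate here is an aldehyde (-CHO), but there is no singly-bonded oxygen on the carbonyl carbon. No other fragment satisfies the full query, so there is no match.

No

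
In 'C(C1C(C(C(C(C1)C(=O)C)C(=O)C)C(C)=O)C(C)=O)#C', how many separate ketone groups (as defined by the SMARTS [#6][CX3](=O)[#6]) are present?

[#6][CX3](=O)[#6] is the SMARTS for a ketone: a carbonyl carbon (no H) flanked by two carbons.
The molecule carries 4 separate instances of an acetyl/ketone group (-C(=O)CH3) meeting every constraint; each maps to a distinct set of atoms, giving 4 matches.

4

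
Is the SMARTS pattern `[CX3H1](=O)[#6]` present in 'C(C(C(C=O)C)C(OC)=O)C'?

The pattern [CX3H1](=O)[#6] describes an sp2 carbon with one H, double-bonded to O and single-bonded to carbon — an aldehyde.
The molecule carries an aldehyde (-CHO), whose atoms satisfy every constraint of the query, so the pattern matches.

Yes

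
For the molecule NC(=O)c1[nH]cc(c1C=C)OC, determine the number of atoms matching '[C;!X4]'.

3

The query [C;!X4] means: aliphatic carbon that does not have four total connections.
Check the 12 heavy atoms by environment: 1× n (aromatic, X3) → no; 4× c (aromatic, X3) → no; 3× C (X3) → match; 1× O (X2) → no; 1× C (X4) → no; 1× O (X1) → no; 1× N (X3) → no.
That gives 3 matching atoms.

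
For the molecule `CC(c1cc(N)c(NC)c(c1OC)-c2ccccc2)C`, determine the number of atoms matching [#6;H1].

7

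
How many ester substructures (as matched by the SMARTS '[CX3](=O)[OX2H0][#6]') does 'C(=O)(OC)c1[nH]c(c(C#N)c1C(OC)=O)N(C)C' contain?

[CX3](=O)[OX2H0][#6] is the SMARTS for an ester: a carbonyl carbon bonded to an oxygen that is itself bonded to carbon (no H on that O).
The molecule carries 2 separate instances of a methyl-ester group (-C(=O)OCH3) meeting every constraint; each maps to a distinct set of atoms, giving 2 matches.

2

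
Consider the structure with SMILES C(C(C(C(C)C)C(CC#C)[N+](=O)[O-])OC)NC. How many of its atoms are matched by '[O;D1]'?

2

Check the 17 heavy atoms by environment: 3× C (D2) → no; 4× C (D3) → no; 5× C (D1) → no; 1× N (charge +1, D3) → no; 1× O (charge -1, D1) → match; 1× O (D1) → match; 1× N (D2) → no; 1× O (D2) → no.
Summing the matching environments: 1 + 1 = 2 matching atoms.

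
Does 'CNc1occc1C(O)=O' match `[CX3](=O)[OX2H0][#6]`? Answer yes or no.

No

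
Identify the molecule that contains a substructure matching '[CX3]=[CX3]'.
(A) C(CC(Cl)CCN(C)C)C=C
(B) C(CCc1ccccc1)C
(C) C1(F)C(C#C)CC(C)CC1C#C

A

[CX3]=[CX3] describes a non-aromatic C=C double bond between two sp2 carbons (an alkene).
(A) contains a vinyl group (-CH=CH2), which satisfies every atom and bond constraint.
(B) has an ethyl group (-CH2CH3) but its C-C bond is a single bond between CX4 carbons, not CX3=CX3.
(C) has an ethynyl group (-C#CH) but the C-C bond is a triple bond, not a double bond.
So the answer is (A).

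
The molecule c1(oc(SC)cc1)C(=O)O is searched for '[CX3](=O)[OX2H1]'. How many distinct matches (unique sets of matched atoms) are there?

[CX3](=O)[OX2H1] is the SMARTS for a carboxylic acid: an sp2 carbon double-bonded to O and single-bonded to an -OH oxygen.
Exactly one fragment in the molecule meets all constraints, giving 1 match.

1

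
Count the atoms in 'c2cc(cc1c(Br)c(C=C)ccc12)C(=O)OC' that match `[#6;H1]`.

The query [#6;H1] means: any carbon bearing exactly one hydrogen.
Check the 17 heavy atoms by environment: 5× c (aromatic, H0) → no; 5× c (aromatic, H1) → match; 1× Br (H0) → no; 1× C (H1) → match; 1× C (H2) → no; 1× C (H0) → no; 2× O (H0) → no; 1× C (H3) → no.
Summing the matching environments: 5 + 1 = 6 matching atoms.

6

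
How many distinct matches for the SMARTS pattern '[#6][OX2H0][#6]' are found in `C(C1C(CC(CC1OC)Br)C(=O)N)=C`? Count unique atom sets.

1

[#6][OX2H0][#6] is the SMARTS for an ether: an aliphatic oxygen bridging two carbons with no H on the oxygen.
Exactly one fragment in the molecule meets all constraints, giving 1 match.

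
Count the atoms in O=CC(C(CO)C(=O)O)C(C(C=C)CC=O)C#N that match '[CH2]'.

3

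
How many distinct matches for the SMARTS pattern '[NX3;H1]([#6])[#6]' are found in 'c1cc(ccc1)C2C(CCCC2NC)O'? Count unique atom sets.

1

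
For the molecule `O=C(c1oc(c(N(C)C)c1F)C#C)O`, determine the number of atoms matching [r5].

The query [r5] means: r5 matches atoms in a five-membered ring.
Check the 14 heavy atoms by environment: 1× o (aromatic, in 5-ring) → match; 4× c (aromatic, in 5-ring) → match; 5× C (acyclic) → no; 2× O (acyclic) → no; 1× N (acyclic) → no; 1× F (acyclic) → no.
Summing the matching environments: 1 + 4 = 5 matching atoms.

5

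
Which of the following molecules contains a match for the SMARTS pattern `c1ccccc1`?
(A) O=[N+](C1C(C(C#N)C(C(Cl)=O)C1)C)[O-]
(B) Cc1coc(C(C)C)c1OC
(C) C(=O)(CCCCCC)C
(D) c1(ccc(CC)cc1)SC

D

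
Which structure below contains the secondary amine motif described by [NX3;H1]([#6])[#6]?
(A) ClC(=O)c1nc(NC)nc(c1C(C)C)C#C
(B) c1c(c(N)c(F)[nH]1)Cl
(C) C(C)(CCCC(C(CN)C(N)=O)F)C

[NX3;H1]([#6])[#6] describes a trivalent nitrogen with one H, bonded to two carbons (a secondary amine).
(A) contains an N-methylamino group (-NHCH3), which satisfies every atom and bond constraint.
(B) has a primary amino group (-NH2) but the nitrogen has H2 and only one carbon neighbour.
(C) has a primary amide (-C(=O)NH2) but the -C(=O)NH2 nitrogen has H2, not H1.
So the answer is (A).

A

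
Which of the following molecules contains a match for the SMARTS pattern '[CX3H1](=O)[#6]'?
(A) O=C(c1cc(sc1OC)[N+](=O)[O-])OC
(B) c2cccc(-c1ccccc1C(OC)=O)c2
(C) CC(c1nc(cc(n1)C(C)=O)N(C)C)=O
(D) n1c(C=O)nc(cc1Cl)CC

D

[CX3H1](=O)[#6] describes an sp2 carbon with one H, double-bonded to O and single-bonded to carbon (an aldehyde).
(A) has a methyl-ester group (-C(=O)OCH3) but the carbonyl carbon has H0, not H1.
(B) has a methyl-ester group (-C(=O)OCH3) but the carbonyl carbon has H0, not H1.
(C) has an acetyl/ketone group (-C(=O)CH3) but the carbonyl carbon has H0 (two carbon neighbours), not H1.
(D) contains an aldehyde (-CHO), which satisfies every atom and bond constraint.
So the answer is (D).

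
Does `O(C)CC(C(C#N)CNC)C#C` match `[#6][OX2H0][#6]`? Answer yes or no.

The pattern [#6][OX2H0][#6] describes an aliphatic oxygen bridging two carbons with no H on the oxygen — an ether.
The molecule carries a methoxy ether (-OCH3), whose atoms satisfy every constraint of the query, so the pattern matches.

Yes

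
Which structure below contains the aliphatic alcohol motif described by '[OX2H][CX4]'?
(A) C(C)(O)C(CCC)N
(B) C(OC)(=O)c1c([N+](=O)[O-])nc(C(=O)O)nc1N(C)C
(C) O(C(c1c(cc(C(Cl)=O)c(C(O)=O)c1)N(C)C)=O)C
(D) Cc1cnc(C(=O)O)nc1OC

[OX2H][CX4] describes a hydroxyl oxygen bound to an sp3 (X4) carbon (an aliphatic alcohol).
(A) contains a hydroxyl group (-OH), which satisfies every atom and bond constraint.
(B) has a carboxylic acid group (-C(=O)OH) but the -OH is on a CX3 carbonyl carbon, not a CX4 carbon.
(C) has a carboxylic acid group (-C(=O)OH) but the -OH is on a CX3 carbonyl carbon, not a CX4 carbon.
(D) has a methoxy ether (-OCH3) but the oxygen has H0 (ether), not H1.
So the answer is (A).

A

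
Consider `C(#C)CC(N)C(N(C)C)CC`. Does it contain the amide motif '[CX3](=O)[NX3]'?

No

The pattern [CX3](=O)[NX3] describes a carbonyl carbon bonded to a trivalent nitrogen — an amide.
The closest candidate here is a primary amino group (-NH2), but the -NH2 is not attached to a carbonyl carbon. No other fragment satisfies the full query, so there is no match.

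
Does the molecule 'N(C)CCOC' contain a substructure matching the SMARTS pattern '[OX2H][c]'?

No

The pattern [OX2H][c] describes a hydroxyl oxygen attached to an aromatic carbon — a phenol.
The closest candidate here is a methoxy ether (-OCH3), but the oxygen has H0, not H1. No other fragment satisfies the full query, so there is no match.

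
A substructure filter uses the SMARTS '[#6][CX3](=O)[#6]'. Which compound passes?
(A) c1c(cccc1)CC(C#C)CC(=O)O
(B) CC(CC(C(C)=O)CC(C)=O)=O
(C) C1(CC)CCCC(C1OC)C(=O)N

B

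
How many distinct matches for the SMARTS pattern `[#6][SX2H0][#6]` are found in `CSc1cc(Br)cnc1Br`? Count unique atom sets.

1

[#6][SX2H0][#6] is the SMARTS for a thioether: an aliphatic sulfur bridging two carbons with no H on the sulfur.
Exactly one fragment in the molecule meets all constraints, giving 1 match.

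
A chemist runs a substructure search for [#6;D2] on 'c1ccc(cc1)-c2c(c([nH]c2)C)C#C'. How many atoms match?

7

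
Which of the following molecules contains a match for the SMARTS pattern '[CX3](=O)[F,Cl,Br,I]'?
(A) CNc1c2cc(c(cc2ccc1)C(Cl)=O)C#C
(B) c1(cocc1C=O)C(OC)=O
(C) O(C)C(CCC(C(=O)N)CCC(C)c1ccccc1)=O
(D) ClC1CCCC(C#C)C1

[CX3](=O)[F,Cl,Br,I] describes a carbonyl carbon bonded to a halogen (an acyl halide).
(A) contains an acyl chloride (-C(=O)Cl), which satisfies every atom and bond constraint.
(B) has a methyl-ester group (-C(=O)OCH3) but the carbonyl is bonded to -O-C, not to a halogen.
(C) has a methyl-ester group (-C(=O)OCH3) but the carbonyl is bonded to -O-C, not to a halogen.
(D) has a chloro substituent but the Cl is not on a carbonyl carbon.
So the answer is (A).

A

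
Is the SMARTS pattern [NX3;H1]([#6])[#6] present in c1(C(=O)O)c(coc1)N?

The pattern [NX3;H1]([#6])[#6] describes a trivalent nitrogen with one H, bonded to two carbons — a secondary amine.
The closest candidate here is a primary amino group (-NH2), but the nitrogen has H2 and only one carbon neighbour. No other fragment satisfies the full query, so there is no match.

No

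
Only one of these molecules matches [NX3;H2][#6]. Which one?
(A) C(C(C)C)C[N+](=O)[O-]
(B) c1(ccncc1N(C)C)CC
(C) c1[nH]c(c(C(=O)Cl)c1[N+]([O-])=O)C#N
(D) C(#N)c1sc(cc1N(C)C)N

D

[NX3;H2][#6] describes a trivalent nitrogen with two H attached to carbon (a primary amine).
(A) has a nitro group (-[N+](=O)[O-]) but the nitrogen is [N+] with no H, not NX3H2.
(B) has a dimethylamino group (-N(CH3)2) but the nitrogen has H0, not H2.
(C) has a nitro group (-[N+](=O)[O-]) but the nitrogen is [N+] with no H, not NX3H2.
(D) contains a primary amino group (-NH2), which satisfies every atom and bond constraint.
So the answer is (D).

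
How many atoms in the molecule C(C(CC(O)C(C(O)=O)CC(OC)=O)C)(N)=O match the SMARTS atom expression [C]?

10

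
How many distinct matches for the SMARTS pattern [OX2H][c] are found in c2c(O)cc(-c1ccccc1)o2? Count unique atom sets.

[OX2H][c] is the SMARTS for a phenol: a hydroxyl oxygen attached to an aromatic carbon.
Exactly one fragment in the molecule meets all constraints, giving 1 match.

1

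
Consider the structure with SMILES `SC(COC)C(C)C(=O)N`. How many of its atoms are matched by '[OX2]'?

The query [OX2] means: aliphatic oxygen with two total connections — ether, hydroxyl, or ester single-bond O.
Check the 10 heavy atoms by environment: 5× C (X4) → no; 1× S (X2) → no; 1× C (X3) → no; 1× O (X1) → no; 1× N (X3) → no; 1× O (X2) → match.
That gives 1 matching atom.

1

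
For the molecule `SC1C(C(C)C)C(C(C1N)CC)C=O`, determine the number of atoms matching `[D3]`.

Check the 14 heavy atoms by environment: 6× C (D3) → match; 2× C (D2) → no; 3× C (D1) → no; 1× N (D1) → no; 1× O (D1) → no; 1× S (D1) → no.
That gives 6 matching atoms.

6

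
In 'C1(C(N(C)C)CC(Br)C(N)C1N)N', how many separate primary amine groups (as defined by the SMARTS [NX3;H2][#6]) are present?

[NX3;H2][#6] is the SMARTS for a primary amine: a trivalent nitrogen with two H attached to carbon.
The molecule carries 3 separate instances of a primary amino group (-NH2) meeting every constraint; each maps to a distinct set of atoms, giving 3 matches.

3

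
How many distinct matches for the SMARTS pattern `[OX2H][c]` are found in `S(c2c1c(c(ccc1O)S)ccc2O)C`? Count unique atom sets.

2

[OX2H][c] is the SMARTS for a phenol: a hydroxyl oxygen attached to an aromatic carbon.
The molecule carries 2 separate instances of a hydroxyl group (-OH) meeting every constraint; each maps to a distinct set of atoms, giving 2 matches.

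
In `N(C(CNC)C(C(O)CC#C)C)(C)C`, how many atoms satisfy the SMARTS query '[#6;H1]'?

4

Check the 14 heavy atoms by environment: 2× C (H2) → no; 4× C (H1) → match; 4× C (H3) → no; 1× C (H0) → no; 1× N (H1) → no; 1× O (H1) → no; 1× N (H0) → no.
That gives 4 matching atoms.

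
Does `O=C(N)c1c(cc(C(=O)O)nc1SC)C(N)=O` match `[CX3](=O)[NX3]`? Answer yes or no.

Yes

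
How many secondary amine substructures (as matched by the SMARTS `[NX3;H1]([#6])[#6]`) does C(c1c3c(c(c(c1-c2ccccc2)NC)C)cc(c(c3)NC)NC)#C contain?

3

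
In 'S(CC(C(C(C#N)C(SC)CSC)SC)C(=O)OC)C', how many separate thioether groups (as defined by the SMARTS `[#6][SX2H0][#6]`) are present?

[#6][SX2H0][#6] is the SMARTS for a thioether: an aliphatic sulfur bridging two carbons with no H on the sulfur.
The molecule carries 4 separate instances of a methylthio ether (-SCH3) meeting every constraint; each maps to a distinct set of atoms, giving 4 matches.

4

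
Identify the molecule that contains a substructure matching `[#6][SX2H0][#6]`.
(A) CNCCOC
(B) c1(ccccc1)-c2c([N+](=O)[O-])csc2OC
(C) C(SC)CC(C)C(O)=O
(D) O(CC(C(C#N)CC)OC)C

[#6][SX2H0][#6] describes an aliphatic sulfur bridging two carbons with no H on the sulfur (a thioether).
(A) has a methoxy ether (-OCH3) but the bridging atom is O, not S.
(B) has a methoxy ether (-OCH3) but the bridging atom is O, not S.
(C) contains a methylthio ether (-SCH3), which satisfies every atom and bond constraint.
(D) has a methoxy ether (-OCH3) but the bridging atom is O, not S.
So the answer is (C).

C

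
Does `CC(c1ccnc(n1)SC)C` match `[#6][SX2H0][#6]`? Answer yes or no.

Yes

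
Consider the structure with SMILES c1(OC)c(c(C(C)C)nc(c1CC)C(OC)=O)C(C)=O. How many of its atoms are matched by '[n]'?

1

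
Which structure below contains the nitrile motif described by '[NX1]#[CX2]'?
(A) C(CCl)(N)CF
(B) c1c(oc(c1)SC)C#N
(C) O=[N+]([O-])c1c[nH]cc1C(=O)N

[NX1]#[CX2] describes a nitrogen triple-bonded to a two-connected carbon (a nitrile).
(A) has a primary amino group (-NH2) but the nitrogen is NX3 (three connections), not NX1 triple-bonded.
(B) contains a nitrile (-C#N), which satisfies every atom and bond constraint.
(C) has a nitro group (-[N+](=O)[O-]) but there is no C#N triple bond.
So the answer is (B).

B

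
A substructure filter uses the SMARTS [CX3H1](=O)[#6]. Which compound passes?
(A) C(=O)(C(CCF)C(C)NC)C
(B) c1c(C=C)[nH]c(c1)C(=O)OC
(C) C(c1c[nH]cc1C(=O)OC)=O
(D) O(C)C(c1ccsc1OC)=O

C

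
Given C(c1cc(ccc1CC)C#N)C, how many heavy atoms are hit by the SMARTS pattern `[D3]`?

3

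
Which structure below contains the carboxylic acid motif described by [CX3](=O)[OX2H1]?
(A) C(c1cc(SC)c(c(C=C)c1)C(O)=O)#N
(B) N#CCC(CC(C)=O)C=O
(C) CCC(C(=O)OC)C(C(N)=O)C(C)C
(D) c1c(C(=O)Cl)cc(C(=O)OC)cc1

A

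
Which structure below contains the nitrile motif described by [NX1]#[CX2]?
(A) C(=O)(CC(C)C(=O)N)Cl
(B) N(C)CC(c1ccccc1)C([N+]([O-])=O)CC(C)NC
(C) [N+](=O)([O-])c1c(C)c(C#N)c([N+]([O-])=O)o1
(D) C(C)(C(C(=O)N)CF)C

C

[NX1]#[CX2] describes a nitrogen triple-bonded to a two-connected carbon (a nitrile).
(A) has a primary amide (-C(=O)NH2) but the nitrogen is NX3, not NX1.
(B) has a nitro group (-[N+](=O)[O-]) but there is no C#N triple bond.
(C) contains a nitrile (-C#N), which satisfies every atom and bond constraint.
(D) has a primary amide (-C(=O)NH2) but the nitrogen is NX3, not NX1.
So the answer is (C).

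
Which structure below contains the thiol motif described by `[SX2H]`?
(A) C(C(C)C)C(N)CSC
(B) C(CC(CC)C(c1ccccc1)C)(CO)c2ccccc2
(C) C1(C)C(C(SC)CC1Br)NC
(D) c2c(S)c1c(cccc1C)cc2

D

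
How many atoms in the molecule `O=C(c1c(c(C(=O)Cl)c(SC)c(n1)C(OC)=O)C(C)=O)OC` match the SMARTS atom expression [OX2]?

Check the 22 heavy atoms by environment: 1× n (aromatic, X2) → no; 5× c (aromatic, X3) → no; 1× S (X2) → no; 4× C (X4) → no; 4× C (X3) → no; 4× O (X1) → no; 1× Cl (X1) → no; 2× O (X2) → match.
That gives 2 matching atoms.

2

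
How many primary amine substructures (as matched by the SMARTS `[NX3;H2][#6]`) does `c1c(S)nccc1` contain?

0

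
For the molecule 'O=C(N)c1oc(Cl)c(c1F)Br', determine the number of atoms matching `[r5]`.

5

The query [r5] means: r5 matches atoms in a five-membered ring.
Check the 11 heavy atoms by environment: 1× o (aromatic, in 5-ring) → match; 4× c (aromatic, in 5-ring) → match; 1× C (acyclic) → no; 1× O (acyclic) → no; 1× N (acyclic) → no; 1× F (acyclic) → no; 1× Cl (acyclic) → no; 1× Br (acyclic) → no.
Summing the matching environments: 1 + 4 = 5 matching atoms.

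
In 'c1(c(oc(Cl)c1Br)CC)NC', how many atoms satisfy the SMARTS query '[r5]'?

Check the 11 heavy atoms by environment: 1× o (aromatic, in 5-ring) → match; 4× c (aromatic, in 5-ring) → match; 1× N (acyclic) → no; 3× C (acyclic) → no; 1× Br (acyclic) → no; 1× Cl (acyclic) → no.
Summing the matching environments: 1 + 4 = 5 matching atoms.

5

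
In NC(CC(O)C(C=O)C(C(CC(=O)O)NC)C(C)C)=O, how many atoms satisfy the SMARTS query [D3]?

7

The query [D3] means: atom with exactly three heavy-atom neighbours.
Check the 20 heavy atoms by environment: 3× C (D2) → no; 7× C (D3) → match; 5× O (D1) → no; 3× C (D1) → no; 1× N (D2) → no; 1× N (D1) → no.
That gives 7 matching atoms.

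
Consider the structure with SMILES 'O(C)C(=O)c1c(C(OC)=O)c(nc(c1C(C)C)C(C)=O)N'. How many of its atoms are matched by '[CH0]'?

Check the 21 heavy atoms by environment: 1× n (aromatic, H0) → no; 5× c (aromatic, H0) → no; 3× C (H0) → match; 5× O (H0) → no; 5× C (H3) → no; 1× N (H2) → no; 1× C (H1) → no.
That gives 3 matching atoms.

3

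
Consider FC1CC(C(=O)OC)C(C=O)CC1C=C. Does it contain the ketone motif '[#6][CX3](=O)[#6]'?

No

The pattern [#6][CX3](=O)[#6] describes a carbonyl carbon (no H) flanked by two carbons — a ketone.
The closest candidate here is a methyl-ester group (-C(=O)OCH3), but one neighbour of the carbonyl carbon is O, not C. No other fragment satisfies the full query, so there is no match.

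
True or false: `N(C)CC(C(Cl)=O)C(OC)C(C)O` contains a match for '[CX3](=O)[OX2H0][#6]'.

The pattern [CX3](=O)[OX2H0][#6] describes a carbonyl carbon bonded to an oxygen that is itself bonded to carbon (no H on that O) — an ester.
The closest candidate here is a methoxy ether (-OCH3), but the ether oxygen is not adjacent to a C=O carbon. No other fragment satisfies the full query, so there is no match.

False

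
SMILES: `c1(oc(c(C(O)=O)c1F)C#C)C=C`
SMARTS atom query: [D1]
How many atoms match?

5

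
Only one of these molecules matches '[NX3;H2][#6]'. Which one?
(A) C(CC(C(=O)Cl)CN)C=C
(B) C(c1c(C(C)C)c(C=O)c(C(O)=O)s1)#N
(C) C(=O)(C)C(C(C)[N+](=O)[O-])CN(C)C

[NX3;H2][#6] describes a trivalent nitrogen with two H attached to carbon (a primary amine).
(A) contains a primary amino group (-NH2), which satisfies every atom and bond constraint.
(B) has a nitrile (-C#N) but the nitrogen is NX1 (triple-bonded), not NX3 with two H.
(C) has a nitro group (-[N+](=O)[O-]) but the nitrogen is [N+] with no H, not NX3H2.
So the answer is (A).

A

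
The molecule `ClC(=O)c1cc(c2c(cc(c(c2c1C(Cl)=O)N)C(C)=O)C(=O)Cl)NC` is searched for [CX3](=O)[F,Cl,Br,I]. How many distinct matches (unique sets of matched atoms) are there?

3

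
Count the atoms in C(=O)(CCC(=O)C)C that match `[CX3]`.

2

Check the 8 heavy atoms by environment: 4× C (X4) → no; 2× C (X3) → match; 2× O (X1) → no.
That gives 2 matching atoms.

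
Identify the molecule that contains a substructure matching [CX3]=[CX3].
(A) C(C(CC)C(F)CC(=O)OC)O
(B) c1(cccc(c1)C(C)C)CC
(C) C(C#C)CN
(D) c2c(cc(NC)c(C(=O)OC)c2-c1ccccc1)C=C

D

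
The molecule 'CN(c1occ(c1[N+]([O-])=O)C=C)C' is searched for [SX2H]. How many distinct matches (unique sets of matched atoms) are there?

[SX2H] is the SMARTS for a thiol: an aliphatic sulfur with two connections, one being H.
No fragment in the molecule satisfies every constraint, giving 0 matches.

0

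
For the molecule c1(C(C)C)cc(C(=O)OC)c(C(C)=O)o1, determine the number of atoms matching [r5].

Check the 15 heavy atoms by environment: 1× o (aromatic, in 5-ring) → match; 4× c (aromatic, in 5-ring) → match; 7× C (acyclic) → no; 3× O (acyclic) → no.
Summing the matching environments: 1 + 4 = 5 matching atoms.

5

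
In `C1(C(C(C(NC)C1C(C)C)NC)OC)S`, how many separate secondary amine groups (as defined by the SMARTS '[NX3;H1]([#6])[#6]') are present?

[NX3;H1]([#6])[#6] is the SMARTS for a secondary amine: a trivalent nitrogen with one H, bonded to two carbons.
The molecule carries 2 separate instances of an N-methylamino group (-NHCH3) meeting every constraint; each maps to a distinct set of atoms, giving 2 matches.

2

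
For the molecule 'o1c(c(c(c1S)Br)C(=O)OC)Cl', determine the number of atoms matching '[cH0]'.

4

The query [cH0] means: aromatic carbon with no attached hydrogen (substituted or ring-fusion).
Check the 12 heavy atoms by environment: 1× o (aromatic, H0) → no; 4× c (aromatic, H0) → match; 1× Cl (H0) → no; 1× Br (H0) → no; 1× C (H0) → no; 2× O (H0) → no; 1× C (H3) → no; 1× S (H1) → no.
That gives 4 matching atoms.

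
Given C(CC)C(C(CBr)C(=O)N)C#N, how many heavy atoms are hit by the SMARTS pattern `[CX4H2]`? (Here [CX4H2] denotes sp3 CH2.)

3

Check the 12 heavy atoms by environment: 3× C (H2, X4) → match; 2× C (H1, X4) → no; 1× C (H0, X3) → no; 1× O (H0, X1) → no; 1× N (H2, X3) → no; 1× Br (H0, X1) → no; 1× C (H0, X2) → no; 1× N (H0, X1) → no; 1× C (H3, X4) → no.
That gives 3 matching atoms.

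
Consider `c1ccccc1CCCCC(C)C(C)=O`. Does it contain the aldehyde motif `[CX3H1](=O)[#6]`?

No

The pattern [CX3H1](=O)[#6] describes an sp2 carbon with one H, double-bonded to O and single-bonded to carbon — an aldehyde.
The closest candidate here is an acetyl/ketone group (-C(=O)CH3), but the carbonyl carbon has H0 (two carbon neighbours), not H1. No other fragment satisfies the full query, so there is no match.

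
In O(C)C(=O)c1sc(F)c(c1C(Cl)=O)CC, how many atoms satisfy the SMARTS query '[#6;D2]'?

The query [#6;D2] means: any carbon bonded to exactly two heavy atoms.
Check the 15 heavy atoms by environment: 1× s (aromatic, D2) → no; 4× c (aromatic, D3) → no; 1× F (D1) → no; 1× C (D2) → match; 2× C (D1) → no; 2× C (D3) → no; 2× O (D1) → no; 1× O (D2) → no; 1× Cl (D1) → no.
That gives 1 matching atom.

1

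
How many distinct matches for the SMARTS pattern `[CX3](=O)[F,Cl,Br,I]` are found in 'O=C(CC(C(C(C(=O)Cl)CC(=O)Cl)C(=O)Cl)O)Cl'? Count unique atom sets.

[CX3](=O)[F,Cl,Br,I] is the SMARTS for an acyl halide: a carbonyl carbon bonded to a halogen.
The molecule carries 4 separate instances of an acyl chloride (-C(=O)Cl) meeting every constraint; each maps to a distinct set of atoms, giving 4 matches.

4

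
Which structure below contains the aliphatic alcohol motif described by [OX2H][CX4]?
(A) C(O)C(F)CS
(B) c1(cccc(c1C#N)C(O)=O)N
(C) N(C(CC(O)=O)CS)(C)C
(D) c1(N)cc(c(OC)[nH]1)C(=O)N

A

[OX2H][CX4] describes a hydroxyl oxygen bound to an sp3 (X4) carbon (an aliphatic alcohol).
(A) contains a hydroxyl group (-OH), which satisfies every atom and bond constraint.
(B) has a carboxylic acid group (-C(=O)OH) but the -OH is on a CX3 carbonyl carbon, not a CX4 carbon.
(C) has a carboxylic acid group (-C(=O)OH) but the -OH is on a CX3 carbonyl carbon, not a CX4 carbon.
(D) has a methoxy ether (-OCH3) but the oxygen has H0 (ether), not H1.
So the answer is (A).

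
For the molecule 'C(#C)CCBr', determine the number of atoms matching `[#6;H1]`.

1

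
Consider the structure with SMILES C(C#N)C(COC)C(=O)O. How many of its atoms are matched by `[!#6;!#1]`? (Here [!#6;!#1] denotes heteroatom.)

4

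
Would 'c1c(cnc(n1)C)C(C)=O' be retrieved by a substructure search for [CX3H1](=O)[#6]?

The pattern [CX3H1](=O)[#6] describes an sp2 carbon with one H, double-bonded to O and single-bonded to carbon — an aldehyde.
The closest candidate here is an acetyl/ketone group (-C(=O)CH3), but the carbonyl carbon has H0 (two carbon neighbours), not H1. No other fragment satisfies the full query, so there is no match.

No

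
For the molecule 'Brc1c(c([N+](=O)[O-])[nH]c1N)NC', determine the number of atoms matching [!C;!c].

7

Check the 12 heavy atoms by environment: 1× n (aromatic) → match; 4× c (aromatic) → no; 2× N → match; 1× Br → match; 1× C → no; 1× N (charge +1) → match; 1× O (charge -1) → match; 1× O → match.
Summing the matching environments: 1 + 2 + 1 + 1 + 1 + 1 = 7 matching atoms.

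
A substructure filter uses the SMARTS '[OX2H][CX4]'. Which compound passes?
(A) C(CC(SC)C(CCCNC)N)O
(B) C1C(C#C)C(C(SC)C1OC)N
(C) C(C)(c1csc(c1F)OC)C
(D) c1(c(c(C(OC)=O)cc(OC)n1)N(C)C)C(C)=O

A

[OX2H][CX4] describes a hydroxyl oxygen bound to an sp3 (X4) carbon (an aliphatic alcohol).
(A) contains a hydroxyl group (-OH), which satisfies every atom and bond constraint.
(B) has a methoxy ether (-OCH3) but the oxygen has H0 (ether), not H1.
(C) has a methoxy ether (-OCH3) but the oxygen has H0 (ether), not H1.
(D) has a methoxy ether (-OCH3) but the oxygen has H0 (ether), not H1.
So the answer is (A).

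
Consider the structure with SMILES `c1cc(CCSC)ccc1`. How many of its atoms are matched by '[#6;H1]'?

5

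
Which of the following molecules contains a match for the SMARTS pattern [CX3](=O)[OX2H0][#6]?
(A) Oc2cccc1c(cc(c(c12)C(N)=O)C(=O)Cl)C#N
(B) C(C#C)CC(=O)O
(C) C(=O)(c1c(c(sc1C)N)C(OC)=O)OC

C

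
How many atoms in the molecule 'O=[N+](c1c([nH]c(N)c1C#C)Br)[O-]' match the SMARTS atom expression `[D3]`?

The query [D3] means: atom with exactly three heavy-atom neighbours.
Check the 12 heavy atoms by environment: 1× n (aromatic, D2) → no; 4× c (aromatic, D3) → match; 1× N (D1) → no; 1× C (D2) → no; 1× C (D1) → no; 1× Br (D1) → no; 1× N (charge +1, D3) → match; 1× O (charge -1, D1) → no; 1× O (D1) → no.
Summing the matching environments: 4 + 1 = 5 matching atoms.

5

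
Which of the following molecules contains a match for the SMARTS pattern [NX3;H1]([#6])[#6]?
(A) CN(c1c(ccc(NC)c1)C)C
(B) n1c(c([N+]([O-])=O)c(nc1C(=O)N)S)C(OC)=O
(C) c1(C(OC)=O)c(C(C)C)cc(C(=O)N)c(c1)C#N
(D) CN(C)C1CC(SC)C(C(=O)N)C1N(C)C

A

[NX3;H1]([#6])[#6] describes a trivalent nitrogen with one H, bonded to two carbons (a secondary amine).
(A) contains an N-methylamino group (-NHCH3), which satisfies every atom and bond constraint.
(B) has a primary amide (-C(=O)NH2) but the -C(=O)NH2 nitrogen has H2, not H1.
(C) has a primary amide (-C(=O)NH2) but the -C(=O)NH2 nitrogen has H2, not H1.
(D) has a dimethylamino group (-N(CH3)2) but the nitrogen has H0, not H1.
So the answer is (A).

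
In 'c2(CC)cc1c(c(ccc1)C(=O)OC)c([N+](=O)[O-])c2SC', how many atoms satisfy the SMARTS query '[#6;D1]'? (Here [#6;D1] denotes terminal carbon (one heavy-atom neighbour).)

3

Check the 21 heavy atoms by environment: 6× c (aromatic, D3) → no; 4× c (aromatic, D2) → no; 1× C (D2) → no; 3× C (D1) → match; 1× N (charge +1, D3) → no; 1× O (charge -1, D1) → no; 2× O (D1) → no; 1× S (D2) → no; 1× C (D3) → no; 1× O (D2) → no.
That gives 3 matching atoms.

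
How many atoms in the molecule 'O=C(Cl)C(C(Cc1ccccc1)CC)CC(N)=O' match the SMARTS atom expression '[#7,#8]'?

3

The query [#7,#8] means: nitrogen or oxygen (comma = OR).
Check the 18 heavy atoms by environment: 8× C → no; 6× c (aromatic) → no; 2× O → match; 1× Cl → no; 1× N → match.
Summing the matching environments: 2 + 1 = 3 matching atoms.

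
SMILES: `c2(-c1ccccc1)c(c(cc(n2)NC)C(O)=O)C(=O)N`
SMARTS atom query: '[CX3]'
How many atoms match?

2

The query [CX3] means: C with X3: aliphatic carbon with exactly 3 total connections.
Check the 20 heavy atoms by environment: 1× n (aromatic, X2) → no; 11× c (aromatic, X3) → no; 2× C (X3) → match; 2× O (X1) → no; 1× O (X2) → no; 2× N (X3) → no; 1× C (X4) → no.
That gives 2 matching atoms.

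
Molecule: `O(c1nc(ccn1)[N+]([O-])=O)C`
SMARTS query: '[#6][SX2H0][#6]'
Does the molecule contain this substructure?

No

The pattern [#6][SX2H0][#6] describes an aliphatic sulfur bridging two carbons with no H on the sulfur — a thioether.
The closest candidate here is a methoxy ether (-OCH3), but the bridging atom is O, not S. No other fragment satisfies the full query, so there is no match.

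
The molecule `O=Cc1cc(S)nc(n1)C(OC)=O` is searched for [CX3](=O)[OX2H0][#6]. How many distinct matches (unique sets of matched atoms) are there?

[CX3](=O)[OX2H0][#6] is the SMARTS for an ester: a carbonyl carbon bonded to an oxygen that is itself bonded to carbon (no H on that O).
Exactly one fragment in the molecule meets all constraints, giving 1 match.

1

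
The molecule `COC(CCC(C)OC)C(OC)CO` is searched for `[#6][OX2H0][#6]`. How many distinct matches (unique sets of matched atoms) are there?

[#6][OX2H0][#6] is the SMARTS for an ether: an aliphatic oxygen bridging two carbons with no H on the oxygen.
The molecule carries 3 separate instances of a methoxy ether (-OCH3) meeting every constraint; each maps to a distinct set of atoms, giving 3 matches.

3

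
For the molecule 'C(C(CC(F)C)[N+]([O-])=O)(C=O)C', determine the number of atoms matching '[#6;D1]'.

2

The query [#6;D1] means: carbon bonded to exactly one heavy atom.
Check the 12 heavy atoms by environment: 2× C (D1) → match; 3× C (D3) → no; 2× C (D2) → no; 2× O (D1) → no; 1× F (D1) → no; 1× N (charge +1, D3) → no; 1× O (charge -1, D1) → no.
That gives 2 matching atoms.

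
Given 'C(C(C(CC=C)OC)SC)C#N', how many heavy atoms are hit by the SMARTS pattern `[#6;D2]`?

4

Check the 12 heavy atoms by environment: 4× C (D2) → match; 2× C (D3) → no; 3× C (D1) → no; 1× O (D2) → no; 1× S (D2) → no; 1× N (D1) → no.
That gives 4 matching atoms.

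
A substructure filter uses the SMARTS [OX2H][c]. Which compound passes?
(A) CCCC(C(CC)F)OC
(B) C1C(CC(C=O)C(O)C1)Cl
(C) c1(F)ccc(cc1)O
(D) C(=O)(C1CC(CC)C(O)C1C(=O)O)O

C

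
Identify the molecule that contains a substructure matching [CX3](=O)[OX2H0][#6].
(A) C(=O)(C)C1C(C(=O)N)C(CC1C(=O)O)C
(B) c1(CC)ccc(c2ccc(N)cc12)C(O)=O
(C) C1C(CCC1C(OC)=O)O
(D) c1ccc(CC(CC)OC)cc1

C

[CX3](=O)[OX2H0][#6] describes a carbonyl carbon bonded to an oxygen that is itself bonded to carbon (no H on that O) (an ester).
(A) has a primary amide (-C(=O)NH2) but the carbonyl is bonded to N, not to an O-C linkage.
(B) has a carboxylic acid group (-C(=O)OH) but the singly-bonded O carries H (OX2H1, not H0).
(C) contains a methyl-ester group (-C(=O)OCH3), which satisfies every atom and bond constraint.
(D) has a methoxy ether (-OCH3) but the ether oxygen is not adjacent to a C=O carbon.
So the answer is (C).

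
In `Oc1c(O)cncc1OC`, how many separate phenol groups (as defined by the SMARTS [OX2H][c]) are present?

2

[OX2H][c] is the SMARTS for a phenol: a hydroxyl oxygen attached to an aromatic carbon.
The molecule carries 2 separate instances of a hydroxyl group (-OH) meeting every constraint; each maps to a distinct set of atoms, giving 2 matches.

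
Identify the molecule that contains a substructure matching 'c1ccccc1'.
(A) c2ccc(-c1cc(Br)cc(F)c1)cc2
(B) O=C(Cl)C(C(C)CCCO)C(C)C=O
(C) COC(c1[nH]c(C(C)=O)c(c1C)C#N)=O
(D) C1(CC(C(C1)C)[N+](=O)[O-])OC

A

c1ccccc1 describes six aromatic carbons in a ring (a benzene ring).
(A) contains a phenyl ring, which satisfies every atom and bond constraint.
(B) has a methyl group (-CH3) but no six-membered all-carbon aromatic ring is present.
(C) has a methyl group (-CH3) but no six-membered all-carbon aromatic ring is present.
(D) has a methyl group (-CH3) but no six-membered all-carbon aromatic ring is present.
So the answer is (A).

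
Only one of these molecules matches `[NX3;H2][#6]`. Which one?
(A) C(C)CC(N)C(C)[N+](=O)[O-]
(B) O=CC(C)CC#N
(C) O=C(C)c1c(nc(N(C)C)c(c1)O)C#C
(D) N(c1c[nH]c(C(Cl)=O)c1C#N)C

A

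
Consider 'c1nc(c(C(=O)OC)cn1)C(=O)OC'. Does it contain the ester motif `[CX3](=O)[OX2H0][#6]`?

Yes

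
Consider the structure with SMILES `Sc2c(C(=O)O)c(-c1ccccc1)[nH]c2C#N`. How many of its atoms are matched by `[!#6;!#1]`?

5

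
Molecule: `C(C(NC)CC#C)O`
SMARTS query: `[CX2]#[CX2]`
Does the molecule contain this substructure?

Yes

The pattern [CX2]#[CX2] describes a carbon-carbon triple bond — an alkyne.
The molecule carries an ethynyl group (-C#CH), whose atoms satisfy every constraint of the query, so the pattern matches.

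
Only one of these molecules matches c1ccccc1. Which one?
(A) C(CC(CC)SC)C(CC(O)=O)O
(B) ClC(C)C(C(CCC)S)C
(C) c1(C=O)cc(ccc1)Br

c1ccccc1 describes six aromatic carbons in a ring (a benzene ring).
(A) has a methyl group (-CH3) but no six-membered all-carbon aromatic ring is present.
(B) has a methyl group (-CH3) but no six-membered all-carbon aromatic ring is present.
(C) contains the required atom environment, so the pattern matches.
So the answer is (C).

C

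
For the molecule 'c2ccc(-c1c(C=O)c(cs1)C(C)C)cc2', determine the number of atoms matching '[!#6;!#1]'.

2

The query [!#6;!#1] means: not carbon and not hydrogen — any heteroatom.
Check the 16 heavy atoms by environment: 1× s (aromatic) → match; 10× c (aromatic) → no; 4× C → no; 1× O → match.
Summing the matching environments: 1 + 1 = 2 matching atoms.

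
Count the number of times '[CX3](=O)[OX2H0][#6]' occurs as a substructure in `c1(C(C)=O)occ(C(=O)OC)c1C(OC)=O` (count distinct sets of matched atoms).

2

[CX3](=O)[OX2H0][#6] is the SMARTS for an ester: a carbonyl carbon bonded to an oxygen that is itself bonded to carbon (no H on that O).
The molecule carries 2 separate instances of a methyl-ester group (-C(=O)OCH3) meeting every constraint; each maps to a distinct set of atoms, giving 2 matches.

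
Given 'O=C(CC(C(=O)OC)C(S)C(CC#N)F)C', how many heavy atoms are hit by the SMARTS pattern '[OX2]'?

1

Check the 16 heavy atoms by environment: 7× C (X4) → no; 2× C (X3) → no; 2× O (X1) → no; 1× F (X1) → no; 1× S (X2) → no; 1× C (X2) → no; 1× N (X1) → no; 1× O (X2) → match.
That gives 1 matching atom.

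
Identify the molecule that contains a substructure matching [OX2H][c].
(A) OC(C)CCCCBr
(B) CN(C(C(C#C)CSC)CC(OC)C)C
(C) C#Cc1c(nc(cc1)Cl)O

C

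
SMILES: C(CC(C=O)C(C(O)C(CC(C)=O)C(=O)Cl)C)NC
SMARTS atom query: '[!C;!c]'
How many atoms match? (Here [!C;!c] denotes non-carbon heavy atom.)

6

Check the 19 heavy atoms by environment: 13× C → no; 4× O → match; 1× Cl → match; 1× N → match.
Summing the matching environments: 4 + 1 + 1 = 6 matching atoms.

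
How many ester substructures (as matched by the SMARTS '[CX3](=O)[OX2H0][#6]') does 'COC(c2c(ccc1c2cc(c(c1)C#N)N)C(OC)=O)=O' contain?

[CX3](=O)[OX2H0][#6] is the SMARTS for an ester: a carbonyl carbon bonded to an oxygen that is itself bonded to carbon (no H on that O).
The molecule carries 2 separate instances of a methyl-ester group (-C(=O)OCH3) meeting every constraint; each maps to a distinct set of atoms, giving 2 matches.

2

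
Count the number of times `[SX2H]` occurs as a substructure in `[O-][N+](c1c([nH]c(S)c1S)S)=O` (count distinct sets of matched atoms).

[SX2H] is the SMARTS for a thiol: an aliphatic sulfur with two connections, one being H.
The molecule carries 3 separate instances of a thiol (-SH) meeting every constraint; each maps to a distinct set of atoms, giving 3 matches.

3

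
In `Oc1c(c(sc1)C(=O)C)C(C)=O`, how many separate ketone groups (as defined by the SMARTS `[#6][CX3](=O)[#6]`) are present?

[#6][CX3](=O)[#6] is the SMARTS for a ketone: a carbonyl carbon (no H) flanked by two carbons.
The molecule carries 2 separate instances of an acetyl/ketone group (-C(=O)CH3) meeting every constraint; each maps to a distinct set of atoms, giving 2 matches.

2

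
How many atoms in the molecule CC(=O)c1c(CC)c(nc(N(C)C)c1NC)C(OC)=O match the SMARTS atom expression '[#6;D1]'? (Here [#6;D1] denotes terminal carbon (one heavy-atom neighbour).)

6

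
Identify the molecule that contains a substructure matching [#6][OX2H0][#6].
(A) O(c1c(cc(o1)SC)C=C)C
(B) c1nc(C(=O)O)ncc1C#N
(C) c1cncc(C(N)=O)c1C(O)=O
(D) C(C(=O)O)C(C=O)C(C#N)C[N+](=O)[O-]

A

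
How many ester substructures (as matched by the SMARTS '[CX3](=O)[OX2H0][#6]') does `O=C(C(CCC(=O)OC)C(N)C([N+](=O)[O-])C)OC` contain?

2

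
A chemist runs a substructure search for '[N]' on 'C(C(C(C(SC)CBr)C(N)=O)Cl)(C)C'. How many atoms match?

1

The query [N] means: uppercase N matches aliphatic (non-aromatic) nitrogen only.
Check the 14 heavy atoms by environment: 9× C → no; 1× Cl → no; 1× O → no; 1× N → match; 1× S → no; 1× Br → no.
That gives 1 matching atom.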